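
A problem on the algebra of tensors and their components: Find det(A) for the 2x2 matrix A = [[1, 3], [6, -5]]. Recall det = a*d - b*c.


For a 2x2 matrix [[a, b], [c, d]], det = a*d - b*c.
a = 1, b = 3, c = 6, d = -5
a*d = 1 * -5 = -5
b*c = 3 * 6 = 18
det = -5 - 18 = -23

-23


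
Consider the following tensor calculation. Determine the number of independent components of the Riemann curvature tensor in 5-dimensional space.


The Riemann tensor in d dimensions has d^2(d^2 - 1)/12 independent components.
d = 5, so d^2 = 25
d^2 - 1 = 24
d^2(d^2 - 1) = 25 * 24 = 600
Divide by 12: 600 / 12 = 50

50


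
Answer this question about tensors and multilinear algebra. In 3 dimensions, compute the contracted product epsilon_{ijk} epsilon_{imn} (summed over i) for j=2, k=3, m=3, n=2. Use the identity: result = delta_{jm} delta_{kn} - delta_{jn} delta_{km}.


Using the identity: epsilon_{ijk} epsilon_{imn} = delta_{jm} delta_{kn} - delta_{jn} delta_{km}.
delta_{23} = 0
delta_{32} = 0
delta_{22} = 1
delta_{33} = 1
Result = 0 * 0 - 1 * 1 = 0 - 1 = -1

-1


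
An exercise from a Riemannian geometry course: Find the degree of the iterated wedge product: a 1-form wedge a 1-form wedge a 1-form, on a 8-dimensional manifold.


The degree of a wedge product is the sum of the degrees of the individual forms.
Degrees: 1, 1, 1
Total degree = 1 + 1 + 1 = 3

3


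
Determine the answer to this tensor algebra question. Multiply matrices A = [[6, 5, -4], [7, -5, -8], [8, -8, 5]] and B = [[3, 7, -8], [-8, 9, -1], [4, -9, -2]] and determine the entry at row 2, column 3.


(AB)_{ij} = sum_k A_{ik} B_{kj}.
For i=2, j=3:
A_{21} * B_{13} = 7 * -8 = -56
A_{22} * B_{23} = -5 * -1 = 5
A_{23} * B_{33} = -8 * -2 = 16
Sum = -56 + 5 + 16 = -35

-35


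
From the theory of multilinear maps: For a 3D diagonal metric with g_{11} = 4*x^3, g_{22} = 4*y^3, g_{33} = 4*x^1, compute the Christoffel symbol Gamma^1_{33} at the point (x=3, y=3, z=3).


For a diagonal metric, Gamma^k_{ij} = (1/2) g^{kk} (dg_{ik}/dx_j + dg_{jk}/dx_i - dg_{ij}/dx_k).
The metric is diagonal, so g_{ab} = 0 for a != b.
At the given point: g_{11} = 108, g_{22} = 108, g_{33} = 12
g^{11} = 1/108
dg_{31}/dx_3 = 0 (off-diagonal)
dg_{31}/dx_3 = 0 (off-diagonal)
dg_{33}/dx_1 = dg_{33}/dx_1 = 4
Numerator = 0 + 0 - 4 = -4
Gamma^1_{33} = -4 / (2 * 108) = -1/54

-1/54


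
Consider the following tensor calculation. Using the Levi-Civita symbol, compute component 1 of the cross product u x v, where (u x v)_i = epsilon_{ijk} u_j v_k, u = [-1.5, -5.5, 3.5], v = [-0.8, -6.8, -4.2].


(u x v)_1 = sum_{j,k} epsilon_{1jk} u_j v_k. Only permutations of (1,2,3) contribute; the two non-zero terms are:
eps_{123} u_2 v_3 = 1 * -5.5 * -4.2 = 23.1
eps_{132} u_3 v_2 = -1 * 3.5 * -6.8 = 23.8
(u x v)_1 = 46.9

46.9


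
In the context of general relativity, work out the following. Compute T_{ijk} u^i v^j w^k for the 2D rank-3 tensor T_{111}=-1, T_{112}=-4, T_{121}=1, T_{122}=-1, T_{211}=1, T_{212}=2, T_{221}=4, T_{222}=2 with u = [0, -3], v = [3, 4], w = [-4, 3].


S = sum over i,j,k of T_{ijk} u_i v_j w_k. Expanding all 8 terms:
T_{111}*u_1*v_1*w_1 = -1*0*3*-4 = 0  (running total: 0)
T_{112}*u_1*v_1*w_2 = -4*0*3*3 = 0  (running total: 0)
T_{121}*u_1*v_2*w_1 = 1*0*4*-4 = 0  (running total: 0)
T_{122}*u_1*v_2*w_2 = -1*0*4*3 = 0  (running total: 0)
T_{211}*u_2*v_1*w_1 = 1*-3*3*-4 = 36  (running total: 36)
T_{212}*u_2*v_1*w_2 = 2*-3*3*3 = -54  (running total: -18)
T_{221}*u_2*v_2*w_1 = 4*-3*4*-4 = 192  (running total: 174)
T_{222}*u_2*v_2*w_2 = 2*-3*4*3 = -72  (running total: 102)
S = 102

102


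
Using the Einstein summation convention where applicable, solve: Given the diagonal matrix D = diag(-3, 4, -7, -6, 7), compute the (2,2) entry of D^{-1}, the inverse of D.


For a diagonal matrix, the inverse has entries (D^{-1})_{ii} = 1/d_{ii}.
The diagonal entries are: d_{11} = -3, d_{22} = 4, d_{33} = -7, d_{44} = -6, d_{55} = 7
We need (D^{-1})_{22} = 1/d_{22} = 1/4 = 1/4

1/4


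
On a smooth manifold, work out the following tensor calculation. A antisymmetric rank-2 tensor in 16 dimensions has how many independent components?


A antisymmetric rank-2 tensor in d dimensions has d(d-1)/2 independent components.
d = 16
d(d-1)/2 = 16 * 15 / 2 = 240 / 2 = 120

120


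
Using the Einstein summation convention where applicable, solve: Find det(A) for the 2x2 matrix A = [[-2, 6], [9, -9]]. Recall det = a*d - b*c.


For a 2x2 matrix [[a, b], [c, d]], det = a*d - b*c.
a = -2, b = 6, c = 9, d = -9
a*d = -2 * -9 = 18
b*c = 6 * 9 = 54
det = 18 - 54 = -36

-36


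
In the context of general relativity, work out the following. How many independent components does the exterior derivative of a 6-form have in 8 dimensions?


The exterior derivative of a p-form is a (p+1)-form.
Its number of independent components is C(n, p+1).
n = 8, p+1 = 7
C(8, 7) = 8

8


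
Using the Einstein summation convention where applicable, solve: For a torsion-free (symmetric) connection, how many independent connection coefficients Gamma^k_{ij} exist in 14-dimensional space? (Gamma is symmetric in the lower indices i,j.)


Christoffel symbols Gamma^k_{ij} are symmetric in i,j, so there are d * d(d+1)/2 independent symbols.
d = 14
d(d+1)/2 = 14 * 15 / 2 = 105
Total = 14 * 105 = 1470

1470


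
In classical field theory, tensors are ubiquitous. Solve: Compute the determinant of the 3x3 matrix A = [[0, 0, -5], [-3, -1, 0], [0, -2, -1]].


Expanding along the first row, det(A) = a11*M_11 - a12*M_12 + a13*M_13, where M_1j is the (1,j) minor.
Minor M_11 = -1*-1 - 0*-2 = 1
Minor M_12 = -3*-1 - 0*0 = 3
Minor M_13 = -3*-2 - -1*0 = 6
det = 0*(1) - 0*(3) + -5*(6)
    = 0 - 0 + -30
    = -30

-30


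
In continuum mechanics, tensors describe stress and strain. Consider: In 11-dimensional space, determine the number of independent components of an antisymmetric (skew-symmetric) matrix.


An antisymmetric rank-2 tensor satisfies A_{ij} = -A_{ji}, so diagonal entries are zero.
The independent components are the upper-triangular entries: C(n, 2) = n(n-1)/2.
n = 11
C(11, 2) = 11 * 10 / 2 = 110 / 2 = 55

55


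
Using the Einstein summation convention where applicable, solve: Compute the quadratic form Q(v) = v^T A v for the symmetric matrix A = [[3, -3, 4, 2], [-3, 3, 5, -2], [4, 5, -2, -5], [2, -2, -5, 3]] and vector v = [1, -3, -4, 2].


First compute Av:
(Av)_1 = 3*1 + -3*-3 + 4*-4 + 2*2 = 0
(Av)_2 = -3*1 + 3*-3 + 5*-4 + -2*2 = -36
(Av)_3 = 4*1 + 5*-3 + -2*-4 + -5*2 = -13
(Av)_4 = 2*1 + -2*-3 + -5*-4 + 3*2 = 34
Av = [0, -36, -13, 34]
Then v^T (Av) = 1*0 + -3*-36 + -4*-13 + 2*34
= 0 + 108 + 52 + 68 = 228

228


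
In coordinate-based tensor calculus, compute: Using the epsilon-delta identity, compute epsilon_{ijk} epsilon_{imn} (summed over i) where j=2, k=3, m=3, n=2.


Using the identity: epsilon_{ijk} epsilon_{imn} = delta_{jm} delta_{kn} - delta_{jn} delta_{km}.
delta_{23} = 0
delta_{32} = 0
delta_{22} = 1
delta_{33} = 1
Result = 0 * 0 - 1 * 1 = 0 - 1 = -1

-1


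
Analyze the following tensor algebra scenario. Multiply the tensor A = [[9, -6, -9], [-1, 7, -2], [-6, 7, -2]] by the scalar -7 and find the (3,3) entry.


Scalar multiplication: (cA)_{ij} = c * A_{ij}.
c = -7
A_{33} = -2
(cA)_{33} = -7 * -2 = 14

14


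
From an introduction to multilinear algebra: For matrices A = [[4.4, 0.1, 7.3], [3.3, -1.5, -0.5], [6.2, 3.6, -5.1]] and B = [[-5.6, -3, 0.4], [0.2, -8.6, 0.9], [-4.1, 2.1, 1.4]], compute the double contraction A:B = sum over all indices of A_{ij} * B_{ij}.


A:B = sum over all i,j of A_{ij} * B_{ij}.
Row 1: 4.4*-5.6=-24.64, 0.1*-3=-0.3, 7.3*0.4=2.92 => row sum = -22.02
Row 2: 3.3*0.2=0.66, -1.5*-8.6=12.9, -0.5*0.9=-0.45 => row sum = 13.11
Row 3: 6.2*-4.1=-25.42, 3.6*2.1=7.56, -5.1*1.4=-7.14 => row sum = -25
Total = -22.02 + 13.11 + -25 = -33.91

-33.91


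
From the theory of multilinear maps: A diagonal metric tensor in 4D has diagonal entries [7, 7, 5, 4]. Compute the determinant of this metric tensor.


For a diagonal metric, the determinant is the product of diagonal entries.
Diagonal entries: 7, 7, 5, 4
det(g) = 7 * 7 * 5 * 4 = 980

980


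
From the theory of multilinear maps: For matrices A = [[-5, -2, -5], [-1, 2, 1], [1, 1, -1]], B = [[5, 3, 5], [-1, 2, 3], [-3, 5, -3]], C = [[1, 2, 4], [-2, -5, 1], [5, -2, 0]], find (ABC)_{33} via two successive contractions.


(ABC)_{33} = sum_m (AB)_{3m} C_{m3}. First compute row 3 of AB.
(AB)_{31} = 1*5 + 1*-1 + -1*-3 = 7
(AB)_{32} = 1*3 + 1*2 + -1*5 = 0
(AB)_{33} = 1*5 + 1*3 + -1*-3 = 11
Now contract with column 3 of C:
(AB)_{31} * C_{13} = 7 * 4 = 28
(AB)_{32} * C_{23} = 0 * 1 = 0
(AB)_{33} * C_{33} = 11 * 0 = 0
(ABC)_{33} = 28 + 0 + 0 = 28

28


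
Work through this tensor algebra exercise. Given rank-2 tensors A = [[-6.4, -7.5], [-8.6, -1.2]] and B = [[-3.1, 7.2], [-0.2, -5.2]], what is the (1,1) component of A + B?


Tensor addition is component-wise: (A + B)_{ij} = A_{ij} + B_{ij}.
A_{11} = -6.4
B_{11} = -3.1
(A + B)_{11} = -6.4 + -3.1 = -9.5

-9.5


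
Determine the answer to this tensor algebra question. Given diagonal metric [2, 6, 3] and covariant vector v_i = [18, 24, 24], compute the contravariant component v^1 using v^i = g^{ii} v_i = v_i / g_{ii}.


To raise an index with a diagonal metric: v^i = v_i / g_{ii}.
For index 1: v_1 = 18, g_{11} = 2
v^1 = 18 / 2 = 9

9


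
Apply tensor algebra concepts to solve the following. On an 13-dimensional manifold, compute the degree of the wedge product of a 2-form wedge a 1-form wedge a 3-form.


The degree of a wedge product is the sum of the degrees of the individual forms.
Degrees: 2, 1, 3
Total degree = 2 + 1 + 3 = 6

6


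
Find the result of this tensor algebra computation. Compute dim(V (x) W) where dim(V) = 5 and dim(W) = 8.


The dimension of a tensor product is the product of dimensions.
dim(V) = 5, dim(W) = 8
dim(V (x) W) = 5 * 8 = 40

40


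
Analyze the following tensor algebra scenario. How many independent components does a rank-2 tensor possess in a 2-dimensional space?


The number of components of a rank-r tensor in d dimensions is d^r.
Here d = 2 and r = 2.
2^2 = 4

4


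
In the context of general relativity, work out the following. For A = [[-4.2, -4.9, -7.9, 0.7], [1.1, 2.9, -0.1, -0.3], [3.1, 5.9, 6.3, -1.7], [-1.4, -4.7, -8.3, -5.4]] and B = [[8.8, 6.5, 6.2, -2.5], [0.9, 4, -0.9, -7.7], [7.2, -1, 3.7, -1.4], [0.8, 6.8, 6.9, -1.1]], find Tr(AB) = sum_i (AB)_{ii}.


Tr(AB) = sum_i (AB)_{ii} where (AB)_{ii} = sum_k A_{ik} B_{ki}.
(AB)_{11} = -4.2*8.8 + -4.9*0.9 + -7.9*7.2 + 0.7*0.8 = -97.69
(AB)_{22} = 1.1*6.5 + 2.9*4 + -0.1*-1 + -0.3*6.8 = 16.81
(AB)_{33} = 3.1*6.2 + 5.9*-0.9 + 6.3*3.7 + -1.7*6.9 = 25.49
(AB)_{44} = -1.4*-2.5 + -4.7*-7.7 + -8.3*-1.4 + -5.4*-1.1 = 57.25
Tr(AB) = -97.69 + 16.81 + 25.49 + 57.25 = 1.86

1.86


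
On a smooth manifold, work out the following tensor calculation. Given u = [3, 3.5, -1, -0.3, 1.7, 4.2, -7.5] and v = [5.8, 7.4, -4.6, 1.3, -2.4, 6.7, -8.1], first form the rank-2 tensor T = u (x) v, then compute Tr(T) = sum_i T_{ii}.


The outer product gives T_{ij} = u_i v_j.
The trace (contraction) is Tr(T) = sum_i T_{ii} = sum_i u_i v_i.
Diagonal entries:
T_{11} = u_1 * v_1 = 3 * 5.8 = 17.4
T_{22} = u_2 * v_2 = 3.5 * 7.4 = 25.9
T_{33} = u_3 * v_3 = -1 * -4.6 = 4.6
T_{44} = u_4 * v_4 = -0.3 * 1.3 = -0.39
T_{55} = u_5 * v_5 = 1.7 * -2.4 = -4.08
T_{66} = u_6 * v_6 = 4.2 * 6.7 = 28.14
T_{77} = u_7 * v_7 = -7.5 * -8.1 = 60.75
Tr(T) = 17.4 + 25.9 + 4.6 + -0.39 + -4.08 + 28.14 + 60.75 = 132.32

132.32


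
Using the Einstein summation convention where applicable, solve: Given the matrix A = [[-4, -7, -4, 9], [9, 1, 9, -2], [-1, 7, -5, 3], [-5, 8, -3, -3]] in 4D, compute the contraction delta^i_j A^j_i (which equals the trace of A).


The contraction (trace) of a rank-2 tensor is the sum of its diagonal elements.
Diagonal entries: A[1,1] = -4, A[2,2] = 1, A[3,3] = -5, A[4,4] = -3
Tr(A) = -4 + 1 + -5 + -3 = -11

-11


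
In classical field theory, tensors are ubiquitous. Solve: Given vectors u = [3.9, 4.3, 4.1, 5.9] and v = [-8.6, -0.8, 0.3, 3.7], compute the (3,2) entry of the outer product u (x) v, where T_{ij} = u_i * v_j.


The outer product entry T_{ij} = u_i * v_j.
We need i=3, j=2.
u_3 = 4.1, v_2 = -0.8
T_{3,2} = 4.1 * -0.8 = -3.28

-3.28


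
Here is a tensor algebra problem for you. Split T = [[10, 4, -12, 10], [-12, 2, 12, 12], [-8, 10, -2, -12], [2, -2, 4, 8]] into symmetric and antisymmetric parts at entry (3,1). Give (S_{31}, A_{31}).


T_{31} = -8
T_{13} = -12
S_{31} = (-8 + -12)/2 = -20/2 = -10
A_{31} = (-8 - -12)/2 = 4/2 = 2
Check: S + A = -10 + 2 = -8 = T_{31}.

(-10, 2)


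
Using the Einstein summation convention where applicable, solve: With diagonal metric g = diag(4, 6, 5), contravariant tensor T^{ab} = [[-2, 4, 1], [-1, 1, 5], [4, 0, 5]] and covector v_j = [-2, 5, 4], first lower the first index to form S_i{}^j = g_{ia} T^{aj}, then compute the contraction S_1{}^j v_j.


Step 1: lower the first index. For a diagonal metric, g_{ia} T^{aj} = g_{ii} T^{ij} (no sum on i).
g_{11} = 4
S_1{}^1 = 4 * T^{11} = 4 * -2 = -8
S_1{}^2 = 4 * T^{12} = 4 * 4 = 16
S_1{}^3 = 4 * T^{13} = 4 * 1 = 4
Step 2: contract S_1{}^j with v_j.
S_1{}^1 * v_1 = -8 * -2 = 16
S_1{}^2 * v_2 = 16 * 5 = 80
S_1{}^3 * v_3 = 4 * 4 = 16
Result = 16 + 80 + 16 = 112

112


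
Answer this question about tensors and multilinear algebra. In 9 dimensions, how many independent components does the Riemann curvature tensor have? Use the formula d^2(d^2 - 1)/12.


The Riemann tensor in d dimensions has d^2(d^2 - 1)/12 independent components.
d = 9, so d^2 = 81
d^2 - 1 = 80
d^2(d^2 - 1) = 81 * 80 = 6480
Divide by 12: 6480 / 12 = 540

540


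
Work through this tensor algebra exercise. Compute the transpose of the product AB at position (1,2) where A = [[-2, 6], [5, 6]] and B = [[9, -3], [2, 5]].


(AB)^T_{ij} = (AB)_{ji} = sum_k A_{jk} B_{ki}.
For i=1, j=2 we need (AB)_{21}:
A_{21} * B_{11} = 5 * 9 = 45
A_{22} * B_{21} = 6 * 2 = 12
Sum = 45 + 12 = 57

57


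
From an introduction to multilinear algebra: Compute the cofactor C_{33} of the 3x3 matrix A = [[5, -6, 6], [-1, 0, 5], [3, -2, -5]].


To find cofactor C_{33}, delete row 3 and column 3.
The resulting 2x2 submatrix is: [[5, -6], [-1, 0]]
Minor M_{33} = 5*0 - -6*-1
  = 0 - 6 = -6
Sign = (-1)^(3+3) = (-1)^6 = 1
Cofactor C_{33} = 1 * -6 = -6

-6


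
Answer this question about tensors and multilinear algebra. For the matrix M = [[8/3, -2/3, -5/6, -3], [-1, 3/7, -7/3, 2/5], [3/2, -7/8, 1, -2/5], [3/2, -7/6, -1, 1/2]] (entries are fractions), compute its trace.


The trace is the sum of diagonal entries.
Diagonal: M[1,1] = 8/3, M[2,2] = 3/7, M[3,3] = 1, M[4,4] = 1/2
Tr(M) = 8/3 + 3/7 + 1 + 1/2
Computing step by step:
After adding M[1,1]: 8/3
After adding M[2,2]: 65/21
After adding M[3,3]: 86/21
After adding M[4,4]: 193/42
Tr(M) = 193/42

193/42


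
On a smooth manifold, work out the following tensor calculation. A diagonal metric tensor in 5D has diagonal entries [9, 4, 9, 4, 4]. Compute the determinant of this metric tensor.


For a diagonal metric, the determinant is the product of diagonal entries.
Diagonal entries: 9, 4, 9, 4, 4
det(g) = 9 * 4 * 9 * 4 * 4 = 5184

5184


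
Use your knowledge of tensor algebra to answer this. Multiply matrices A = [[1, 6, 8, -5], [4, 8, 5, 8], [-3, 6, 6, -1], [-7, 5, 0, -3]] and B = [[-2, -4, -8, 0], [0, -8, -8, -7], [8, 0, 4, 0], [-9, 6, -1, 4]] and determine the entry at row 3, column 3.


(AB)_{ij} = sum_k A_{ik} B_{kj}.
For i=3, j=3:
A_{31} * B_{13} = -3 * -8 = 24
A_{32} * B_{23} = 6 * -8 = -48
A_{33} * B_{33} = 6 * 4 = 24
A_{34} * B_{43} = -1 * -1 = 1
Sum = 24 + -48 + 24 + 1 = 1

1


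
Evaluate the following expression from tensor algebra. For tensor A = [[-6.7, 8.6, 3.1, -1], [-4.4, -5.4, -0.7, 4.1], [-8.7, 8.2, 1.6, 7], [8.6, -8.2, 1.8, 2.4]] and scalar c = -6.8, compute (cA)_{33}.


Scalar multiplication: (cA)_{ij} = c * A_{ij}.
c = -6.8
A_{33} = 1.6
(cA)_{33} = -6.8 * 1.6 = -10.88

-10.88


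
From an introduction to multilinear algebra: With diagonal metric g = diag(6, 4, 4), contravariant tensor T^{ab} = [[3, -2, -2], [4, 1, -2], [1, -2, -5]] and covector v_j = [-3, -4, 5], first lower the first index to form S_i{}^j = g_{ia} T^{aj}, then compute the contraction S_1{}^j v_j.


Step 1: lower the first index. For a diagonal metric, g_{ia} T^{aj} = g_{ii} T^{ij} (no sum on i).
g_{11} = 6
S_1{}^1 = 6 * T^{11} = 6 * 3 = 18
S_1{}^2 = 6 * T^{12} = 6 * -2 = -12
S_1{}^3 = 6 * T^{13} = 6 * -2 = -12
Step 2: contract S_1{}^j with v_j.
S_1{}^1 * v_1 = 18 * -3 = -54
S_1{}^2 * v_2 = -12 * -4 = 48
S_1{}^3 * v_3 = -12 * 5 = -60
Result = -54 + 48 + -60 = -66

-66


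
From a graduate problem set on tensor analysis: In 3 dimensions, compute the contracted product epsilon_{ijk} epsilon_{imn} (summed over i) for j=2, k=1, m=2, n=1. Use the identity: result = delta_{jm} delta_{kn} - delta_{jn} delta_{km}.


Using the identity: epsilon_{ijk} epsilon_{imn} = delta_{jm} delta_{kn} - delta_{jn} delta_{km}.
delta_{22} = 1
delta_{11} = 1
delta_{21} = 0
delta_{12} = 0
Result = 1 * 1 - 0 * 0 = 1 - 0 = 1

1


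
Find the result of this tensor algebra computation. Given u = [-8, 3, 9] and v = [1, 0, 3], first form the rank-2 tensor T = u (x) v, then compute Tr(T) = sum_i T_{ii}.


The outer product gives T_{ij} = u_i v_j.
The trace (contraction) is Tr(T) = sum_i T_{ii} = sum_i u_i v_i.
Diagonal entries:
T_{11} = u_1 * v_1 = -8 * 1 = -8
T_{22} = u_2 * v_2 = 3 * 0 = 0
T_{33} = u_3 * v_3 = 9 * 3 = 27
Tr(T) = -8 + 0 + 27 = 19

19


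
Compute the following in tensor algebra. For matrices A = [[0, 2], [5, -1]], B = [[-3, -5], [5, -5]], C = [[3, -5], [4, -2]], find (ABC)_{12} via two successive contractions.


(ABC)_{12} = sum_m (AB)_{1m} C_{m2}. First compute row 1 of AB.
(AB)_{11} = 0*-3 + 2*5 = 10
(AB)_{12} = 0*-5 + 2*-5 = -10
Now contract with column 2 of C:
(AB)_{11} * C_{12} = 10 * -5 = -50
(AB)_{12} * C_{22} = -10 * -2 = 20
(ABC)_{12} = -50 + 20 = -30

-30


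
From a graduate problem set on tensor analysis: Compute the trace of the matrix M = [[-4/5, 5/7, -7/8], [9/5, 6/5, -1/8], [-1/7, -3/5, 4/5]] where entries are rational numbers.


The trace is the sum of diagonal entries.
Diagonal: M[1,1] = -4/5, M[2,2] = 6/5, M[3,3] = 4/5
Tr(M) = -4/5 + 6/5 + 4/5
Computing step by step:
After adding M[1,1]: -4/5
After adding M[2,2]: 2/5
After adding M[3,3]: 6/5
Tr(M) = 6/5

6/5


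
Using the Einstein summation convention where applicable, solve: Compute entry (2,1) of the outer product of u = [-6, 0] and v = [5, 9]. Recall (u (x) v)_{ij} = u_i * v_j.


The outer product entry T_{ij} = u_i * v_j.
We need i=2, j=1.
u_2 = 0, v_1 = 5
T_{2,1} = 0 * 5 = 0

0


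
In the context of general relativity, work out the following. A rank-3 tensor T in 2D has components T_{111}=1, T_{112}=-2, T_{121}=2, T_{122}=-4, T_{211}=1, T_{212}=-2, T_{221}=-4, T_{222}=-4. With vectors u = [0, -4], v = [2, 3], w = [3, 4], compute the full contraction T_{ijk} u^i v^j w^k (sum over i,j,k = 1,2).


S = sum over i,j,k of T_{ijk} u_i v_j w_k. Expanding all 8 terms:
T_{111}*u_1*v_1*w_1 = 1*0*2*3 = 0  (running total: 0)
T_{112}*u_1*v_1*w_2 = -2*0*2*4 = 0  (running total: 0)
T_{121}*u_1*v_2*w_1 = 2*0*3*3 = 0  (running total: 0)
T_{122}*u_1*v_2*w_2 = -4*0*3*4 = 0  (running total: 0)
T_{211}*u_2*v_1*w_1 = 1*-4*2*3 = -24  (running total: -24)
T_{212}*u_2*v_1*w_2 = -2*-4*2*4 = 64  (running total: 40)
T_{221}*u_2*v_2*w_1 = -4*-4*3*3 = 144  (running total: 184)
T_{222}*u_2*v_2*w_2 = -4*-4*3*4 = 192  (running total: 376)
S = 376

376


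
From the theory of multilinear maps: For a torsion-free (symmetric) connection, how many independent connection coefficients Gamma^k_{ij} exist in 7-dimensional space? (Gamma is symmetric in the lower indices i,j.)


Christoffel symbols Gamma^k_{ij} are symmetric in i,j, so there are d * d(d+1)/2 independent symbols.
d = 7
d(d+1)/2 = 7 * 8 / 2 = 28
Total = 7 * 28 = 196

196


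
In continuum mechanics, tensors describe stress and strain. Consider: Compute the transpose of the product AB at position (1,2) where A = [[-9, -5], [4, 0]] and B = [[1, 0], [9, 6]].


(AB)^T_{ij} = (AB)_{ji} = sum_k A_{jk} B_{ki}.
For i=1, j=2 we need (AB)_{21}:
A_{21} * B_{11} = 4 * 1 = 4
A_{22} * B_{21} = 0 * 9 = 0
Sum = 4 + 0 = 4

4


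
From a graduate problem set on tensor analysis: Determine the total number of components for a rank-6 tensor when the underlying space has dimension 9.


The number of components of a rank-r tensor in d dimensions is d^r.
Here d = 9 and r = 6.
9^6 = 531441

531441


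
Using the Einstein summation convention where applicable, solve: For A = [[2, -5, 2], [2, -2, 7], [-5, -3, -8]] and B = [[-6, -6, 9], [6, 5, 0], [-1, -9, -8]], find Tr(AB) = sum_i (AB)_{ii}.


Tr(AB) = sum_i (AB)_{ii} where (AB)_{ii} = sum_k A_{ik} B_{ki}.
(AB)_{11} = 2*-6 + -5*6 + 2*-1 = -44
(AB)_{22} = 2*-6 + -2*5 + 7*-9 = -85
(AB)_{33} = -5*9 + -3*0 + -8*-8 = 19
Tr(AB) = -44 + -85 + 19 = -110

-110


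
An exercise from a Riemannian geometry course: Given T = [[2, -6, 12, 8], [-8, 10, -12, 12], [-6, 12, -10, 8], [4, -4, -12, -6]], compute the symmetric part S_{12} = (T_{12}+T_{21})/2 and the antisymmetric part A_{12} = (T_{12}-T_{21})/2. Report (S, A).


T_{12} = -6
T_{21} = -8
S_{12} = (-6 + -8)/2 = -14/2 = -7
A_{12} = (-6 - -8)/2 = 2/2 = 1
Check: S + A = -7 + 1 = -6 = T_{12}.

(-7, 1)


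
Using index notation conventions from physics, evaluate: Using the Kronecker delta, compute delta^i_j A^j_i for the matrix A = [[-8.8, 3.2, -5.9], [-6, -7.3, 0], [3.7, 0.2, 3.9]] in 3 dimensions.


The contraction (trace) of a rank-2 tensor is the sum of its diagonal elements.
Diagonal entries: A[1,1] = -8.8, A[2,2] = -7.3, A[3,3] = 3.9
Tr(A) = -8.8 + -7.3 + 3.9 = -12.2

-12.2


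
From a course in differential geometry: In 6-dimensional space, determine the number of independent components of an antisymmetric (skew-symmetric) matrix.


An antisymmetric rank-2 tensor satisfies A_{ij} = -A_{ji}, so diagonal entries are zero.
The independent components are the upper-triangular entries: C(n, 2) = n(n-1)/2.
n = 6
C(6, 2) = 6 * 5 / 2 = 30 / 2 = 15

15


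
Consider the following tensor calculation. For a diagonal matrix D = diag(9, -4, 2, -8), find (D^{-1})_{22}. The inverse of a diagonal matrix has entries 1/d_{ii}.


For a diagonal matrix, the inverse has entries (D^{-1})_{ii} = 1/d_{ii}.
The diagonal entries are: d_{11} = 9, d_{22} = -4, d_{33} = 2, d_{44} = -8
We need (D^{-1})_{22} = 1/d_{22} = 1/-4 = -1/4

-1/4


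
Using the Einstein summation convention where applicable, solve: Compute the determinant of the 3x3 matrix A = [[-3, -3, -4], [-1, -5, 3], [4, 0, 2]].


Expanding along the first row, det(A) = a11*M_11 - a12*M_12 + a13*M_13, where M_1j is the (1,j) minor.
Minor M_11 = -5*2 - 3*0 = -10
Minor M_12 = -1*2 - 3*4 = -14
Minor M_13 = -1*0 - -5*4 = 20
det = -3*(-10) - -3*(-14) + -4*(20)
    = 30 - 42 + -80
    = -92

-92


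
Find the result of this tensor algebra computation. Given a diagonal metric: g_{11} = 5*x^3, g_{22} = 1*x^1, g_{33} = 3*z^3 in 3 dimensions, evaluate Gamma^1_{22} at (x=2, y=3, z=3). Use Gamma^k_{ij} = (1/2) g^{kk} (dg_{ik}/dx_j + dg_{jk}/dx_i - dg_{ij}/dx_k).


For a diagonal metric, Gamma^k_{ij} = (1/2) g^{kk} (dg_{ik}/dx_j + dg_{jk}/dx_i - dg_{ij}/dx_k).
The metric is diagonal, so g_{ab} = 0 for a != b.
At the given point: g_{11} = 40, g_{22} = 2, g_{33} = 81
g^{11} = 1/40
dg_{21}/dx_2 = 0 (off-diagonal)
dg_{21}/dx_2 = 0 (off-diagonal)
dg_{22}/dx_1 = dg_{22}/dx_1 = 1
Numerator = 0 + 0 - 1 = -1
Gamma^1_{22} = -1 / (2 * 40) = -1/80

-1/80


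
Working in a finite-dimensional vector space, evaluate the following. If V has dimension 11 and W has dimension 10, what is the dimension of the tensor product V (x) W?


The dimension of a tensor product is the product of dimensions.
dim(V) = 11, dim(W) = 10
dim(V (x) W) = 11 * 10 = 110

110


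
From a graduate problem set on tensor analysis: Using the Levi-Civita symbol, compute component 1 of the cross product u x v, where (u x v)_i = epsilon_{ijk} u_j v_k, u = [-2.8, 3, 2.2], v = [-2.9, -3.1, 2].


(u x v)_1 = sum_{j,k} epsilon_{1jk} u_j v_k. Only permutations of (1,2,3) contribute; the two non-zero terms are:
eps_{123} u_2 v_3 = 1 * 3 * 2 = 6
eps_{132} u_3 v_2 = -1 * 2.2 * -3.1 = 6.82
(u x v)_1 = 12.82

12.82


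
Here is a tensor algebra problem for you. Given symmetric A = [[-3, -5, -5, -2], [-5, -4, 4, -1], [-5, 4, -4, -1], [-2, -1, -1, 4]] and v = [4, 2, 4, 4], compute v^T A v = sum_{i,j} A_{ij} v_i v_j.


First compute Av:
(Av)_1 = -3*4 + -5*2 + -5*4 + -2*4 = -50
(Av)_2 = -5*4 + -4*2 + 4*4 + -1*4 = -16
(Av)_3 = -5*4 + 4*2 + -4*4 + -1*4 = -32
(Av)_4 = -2*4 + -1*2 + -1*4 + 4*4 = 2
Av = [-50, -16, -32, 2]
Then v^T (Av) = 4*-50 + 2*-16 + 4*-32 + 4*2
= -200 + -32 + -128 + 8 = -352

-352


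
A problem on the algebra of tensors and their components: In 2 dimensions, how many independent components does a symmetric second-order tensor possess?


A symmetric rank-2 tensor in d dimensions has d(d+1)/2 independent components.
d = 2
d(d+1)/2 = 2 * 3 / 2 = 6 / 2 = 3

3


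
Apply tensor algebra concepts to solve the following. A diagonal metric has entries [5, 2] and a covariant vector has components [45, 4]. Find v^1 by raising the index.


To raise an index with a diagonal metric: v^i = v_i / g_{ii}.
For index 1: v_1 = 45, g_{11} = 5
v^1 = 45 / 5 = 9

9


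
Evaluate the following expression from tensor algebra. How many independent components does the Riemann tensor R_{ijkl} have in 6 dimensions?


The Riemann tensor in d dimensions has d^2(d^2 - 1)/12 independent components.
d = 6, so d^2 = 36
d^2 - 1 = 35
d^2(d^2 - 1) = 36 * 35 = 1260
Divide by 12: 1260 / 12 = 105

105


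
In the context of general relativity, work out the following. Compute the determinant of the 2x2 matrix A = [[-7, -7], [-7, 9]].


For a 2x2 matrix [[a, b], [c, d]], det = a*d - b*c.
a = -7, b = -7, c = -7, d = 9
a*d = -7 * 9 = -63
b*c = -7 * -7 = 49
det = -63 - 49 = -112

-112


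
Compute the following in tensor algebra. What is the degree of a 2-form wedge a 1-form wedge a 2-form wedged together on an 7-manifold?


The degree of a wedge product is the sum of the degrees of the individual forms.
Degrees: 2, 1, 2
Total degree = 2 + 1 + 2 = 5

5


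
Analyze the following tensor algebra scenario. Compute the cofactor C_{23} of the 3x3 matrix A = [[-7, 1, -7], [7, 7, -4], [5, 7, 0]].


To find cofactor C_{23}, delete row 2 and column 3.
The resulting 2x2 submatrix is: [[-7, 1], [5, 7]]
Minor M_{23} = -7*7 - 1*5
  = -49 - 5 = -54
Sign = (-1)^(2+3) = (-1)^5 = -1
Cofactor C_{23} = -1 * -54 = 54

54


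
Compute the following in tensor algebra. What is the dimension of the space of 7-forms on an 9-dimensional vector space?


The dimension of the space of p-forms on an n-dimensional space is C(n, p).
n = 9, p = 7
C(9, 7) = 9! / (7! * 2!) = 36

36


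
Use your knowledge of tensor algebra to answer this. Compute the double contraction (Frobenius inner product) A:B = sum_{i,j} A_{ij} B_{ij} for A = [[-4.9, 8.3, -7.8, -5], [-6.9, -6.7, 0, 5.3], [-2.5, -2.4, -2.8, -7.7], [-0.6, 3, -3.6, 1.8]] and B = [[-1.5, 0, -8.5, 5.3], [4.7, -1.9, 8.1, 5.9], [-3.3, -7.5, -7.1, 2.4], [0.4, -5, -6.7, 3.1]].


A:B = sum over all i,j of A_{ij} * B_{ij}.
Row 1: -4.9*-1.5=7.35, 8.3*0=0, -7.8*-8.5=66.3, -5*5.3=-26.5 => row sum = 47.15
Row 2: -6.9*4.7=-32.43, -6.7*-1.9=12.73, 0*8.1=0, 5.3*5.9=31.27 => row sum = 11.57
Row 3: -2.5*-3.3=8.25, -2.4*-7.5=18, -2.8*-7.1=19.88, -7.7*2.4=-18.48 => row sum = 27.65
Row 4: -0.6*0.4=-0.24, 3*-5=-15, -3.6*-6.7=24.12, 1.8*3.1=5.58 => row sum = 14.46
Total = 47.15 + 11.57 + 27.65 + 14.46 = 100.83

100.83


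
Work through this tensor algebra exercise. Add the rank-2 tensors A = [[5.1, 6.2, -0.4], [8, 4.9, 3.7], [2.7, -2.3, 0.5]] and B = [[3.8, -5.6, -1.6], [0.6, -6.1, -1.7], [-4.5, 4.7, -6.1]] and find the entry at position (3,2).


Tensor addition is component-wise: (A + B)_{ij} = A_{ij} + B_{ij}.
A_{32} = -2.3
B_{32} = 4.7
(A + B)_{32} = -2.3 + 4.7 = 2.4

2.4


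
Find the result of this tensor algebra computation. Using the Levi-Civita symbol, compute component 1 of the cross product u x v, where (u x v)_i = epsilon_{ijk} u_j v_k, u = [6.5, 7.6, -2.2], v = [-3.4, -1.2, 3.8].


(u x v)_1 = sum_{j,k} epsilon_{1jk} u_j v_k. Only permutations of (1,2,3) contribute; the two non-zero terms are:
eps_{123} u_2 v_3 = 1 * 7.6 * 3.8 = 28.88
eps_{132} u_3 v_2 = -1 * -2.2 * -1.2 = -2.64
(u x v)_1 = 26.24

26.24


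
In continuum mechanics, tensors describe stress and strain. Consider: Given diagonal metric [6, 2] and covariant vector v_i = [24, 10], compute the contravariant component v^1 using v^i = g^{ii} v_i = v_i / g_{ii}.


To raise an index with a diagonal metric: v^i = v_i / g_{ii}.
For index 1: v_1 = 24, g_{11} = 6
v^1 = 24 / 6 = 4

4


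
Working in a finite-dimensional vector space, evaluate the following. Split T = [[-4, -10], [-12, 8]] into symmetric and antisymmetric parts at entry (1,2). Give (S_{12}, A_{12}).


T_{12} = -10
T_{21} = -12
S_{12} = (-10 + -12)/2 = -22/2 = -11
A_{12} = (-10 - -12)/2 = 2/2 = 1
Check: S + A = -11 + 1 = -10 = T_{12}.

(-11, 1)


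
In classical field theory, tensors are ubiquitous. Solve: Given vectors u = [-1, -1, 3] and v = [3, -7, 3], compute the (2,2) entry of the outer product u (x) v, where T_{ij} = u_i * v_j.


The outer product entry T_{ij} = u_i * v_j.
We need i=2, j=2.
u_2 = -1, v_2 = -7
T_{2,2} = -1 * -7 = 7

7


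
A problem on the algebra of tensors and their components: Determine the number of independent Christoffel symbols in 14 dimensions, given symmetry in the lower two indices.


Christoffel symbols Gamma^k_{ij} are symmetric in i,j, so there are d * d(d+1)/2 independent symbols.
d = 14
d(d+1)/2 = 14 * 15 / 2 = 105
Total = 14 * 105 = 1470

1470


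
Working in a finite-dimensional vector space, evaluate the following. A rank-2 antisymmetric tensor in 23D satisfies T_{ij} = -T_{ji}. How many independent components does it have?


An antisymmetric rank-2 tensor satisfies A_{ij} = -A_{ji}, so diagonal entries are zero.
The independent components are the upper-triangular entries: C(n, 2) = n(n-1)/2.
n = 23
C(23, 2) = 23 * 22 / 2 = 506 / 2 = 253

253


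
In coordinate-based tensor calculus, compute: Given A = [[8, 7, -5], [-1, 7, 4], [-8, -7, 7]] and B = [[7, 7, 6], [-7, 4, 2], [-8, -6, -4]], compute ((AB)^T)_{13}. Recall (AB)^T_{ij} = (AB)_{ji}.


(AB)^T_{ij} = (AB)_{ji} = sum_k A_{jk} B_{ki}.
For i=1, j=3 we need (AB)_{31}:
A_{31} * B_{11} = -8 * 7 = -56
A_{32} * B_{21} = -7 * -7 = 49
A_{33} * B_{31} = 7 * -8 = -56
Sum = -56 + 49 + -56 = -63

-63


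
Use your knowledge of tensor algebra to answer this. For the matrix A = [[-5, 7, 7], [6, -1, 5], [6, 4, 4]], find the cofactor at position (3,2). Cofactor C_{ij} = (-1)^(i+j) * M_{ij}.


To find cofactor C_{32}, delete row 3 and column 2.
The resulting 2x2 submatrix is: [[-5, 7], [6, 5]]
Minor M_{32} = -5*5 - 7*6
  = -25 - 42 = -67
Sign = (-1)^(3+2) = (-1)^5 = -1
Cofactor C_{32} = -1 * -67 = 67

67


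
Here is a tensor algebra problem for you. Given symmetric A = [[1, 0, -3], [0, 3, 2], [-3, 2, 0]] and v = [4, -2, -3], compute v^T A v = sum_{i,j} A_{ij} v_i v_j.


First compute Av:
(Av)_1 = 1*4 + 0*-2 + -3*-3 = 13
(Av)_2 = 0*4 + 3*-2 + 2*-3 = -12
(Av)_3 = -3*4 + 2*-2 + 0*-3 = -16
Av = [13, -12, -16]
Then v^T (Av) = 4*13 + -2*-12 + -3*-16
= 52 + 24 + 48 = 124

124


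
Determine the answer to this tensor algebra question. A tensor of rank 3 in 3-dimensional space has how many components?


The number of components of a rank-r tensor in d dimensions is d^r.
Here d = 3 and r = 3.
3^3 = 27

27


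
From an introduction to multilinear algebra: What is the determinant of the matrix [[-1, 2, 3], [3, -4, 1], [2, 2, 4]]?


Expanding along the first row, det(A) = a11*M_11 - a12*M_12 + a13*M_13, where M_1j is the (1,j) minor.
Minor M_11 = -4*4 - 1*2 = -18
Minor M_12 = 3*4 - 1*2 = 10
Minor M_13 = 3*2 - -4*2 = 14
det = -1*(-18) - 2*(10) + 3*(14)
    = 18 - 20 + 42
    = 40

40


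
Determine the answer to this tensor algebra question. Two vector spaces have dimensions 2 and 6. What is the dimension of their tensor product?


The dimension of a tensor product is the product of dimensions.
dim(V) = 2, dim(W) = 6
dim(V (x) W) = 2 * 6 = 12

12


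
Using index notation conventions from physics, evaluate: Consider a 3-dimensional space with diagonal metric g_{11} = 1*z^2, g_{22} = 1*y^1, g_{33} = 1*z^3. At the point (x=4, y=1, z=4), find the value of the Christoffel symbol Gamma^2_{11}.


For a diagonal metric, Gamma^k_{ij} = (1/2) g^{kk} (dg_{ik}/dx_j + dg_{jk}/dx_i - dg_{ij}/dx_k).
The metric is diagonal, so g_{ab} = 0 for a != b.
At the given point: g_{11} = 16, g_{22} = 1, g_{33} = 64
g^{22} = 1/1
dg_{12}/dx_1 = 0 (off-diagonal)
dg_{12}/dx_1 = 0 (off-diagonal)
dg_{11}/dx_2 = dg_{11}/dx_2 = 0
Numerator = 0 + 0 - 0 = 0
Gamma^2_{11} = 0 / (2 * 1) = 0

0


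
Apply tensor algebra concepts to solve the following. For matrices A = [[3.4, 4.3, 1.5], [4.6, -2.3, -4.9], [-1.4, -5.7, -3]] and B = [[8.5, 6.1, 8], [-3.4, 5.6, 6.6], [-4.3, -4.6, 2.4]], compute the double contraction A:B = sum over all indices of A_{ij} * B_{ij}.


A:B = sum over all i,j of A_{ij} * B_{ij}.
Row 1: 3.4*8.5=28.9, 4.3*6.1=26.23, 1.5*8=12 => row sum = 67.13
Row 2: 4.6*-3.4=-15.64, -2.3*5.6=-12.88, -4.9*6.6=-32.34 => row sum = -60.86
Row 3: -1.4*-4.3=6.02, -5.7*-4.6=26.22, -3*2.4=-7.2 => row sum = 25.04
Total = 67.13 + -60.86 + 25.04 = 31.31

31.31


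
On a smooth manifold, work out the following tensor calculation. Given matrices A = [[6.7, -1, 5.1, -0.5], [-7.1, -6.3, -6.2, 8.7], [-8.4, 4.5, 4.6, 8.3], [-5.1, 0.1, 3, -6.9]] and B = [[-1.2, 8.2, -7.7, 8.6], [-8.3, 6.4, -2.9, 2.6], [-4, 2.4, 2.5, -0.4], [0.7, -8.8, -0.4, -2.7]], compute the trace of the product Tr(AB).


Tr(AB) = sum_i (AB)_{ii} where (AB)_{ii} = sum_k A_{ik} B_{ki}.
(AB)_{11} = 6.7*-1.2 + -1*-8.3 + 5.1*-4 + -0.5*0.7 = -20.49
(AB)_{22} = -7.1*8.2 + -6.3*6.4 + -6.2*2.4 + 8.7*-8.8 = -189.98
(AB)_{33} = -8.4*-7.7 + 4.5*-2.9 + 4.6*2.5 + 8.3*-0.4 = 59.81
(AB)_{44} = -5.1*8.6 + 0.1*2.6 + 3*-0.4 + -6.9*-2.7 = -26.17
Tr(AB) = -20.49 + -189.98 + 59.81 + -26.17 = -176.83

-176.83


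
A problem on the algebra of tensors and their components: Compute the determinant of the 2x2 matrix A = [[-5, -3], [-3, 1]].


For a 2x2 matrix [[a, b], [c, d]], det = a*d - b*c.
a = -5, b = -3, c = -3, d = 1
a*d = -5 * 1 = -5
b*c = -3 * -3 = 9
det = -5 - 9 = -14

-14


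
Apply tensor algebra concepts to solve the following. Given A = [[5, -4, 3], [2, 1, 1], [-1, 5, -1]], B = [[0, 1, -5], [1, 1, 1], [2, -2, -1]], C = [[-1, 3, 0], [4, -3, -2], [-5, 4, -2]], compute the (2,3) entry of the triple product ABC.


(ABC)_{23} = sum_m (AB)_{2m} C_{m3}. First compute row 2 of AB.
(AB)_{21} = 2*0 + 1*1 + 1*2 = 3
(AB)_{22} = 2*1 + 1*1 + 1*-2 = 1
(AB)_{23} = 2*-5 + 1*1 + 1*-1 = -10
Now contract with column 3 of C:
(AB)_{21} * C_{13} = 3 * 0 = 0
(AB)_{22} * C_{23} = 1 * -2 = -2
(AB)_{23} * C_{33} = -10 * -2 = 20
(ABC)_{23} = 0 + -2 + 20 = 18

18


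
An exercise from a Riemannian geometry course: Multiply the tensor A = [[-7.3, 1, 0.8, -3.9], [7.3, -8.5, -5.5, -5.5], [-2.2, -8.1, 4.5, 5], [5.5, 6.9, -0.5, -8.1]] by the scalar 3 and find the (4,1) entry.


Scalar multiplication: (cA)_{ij} = c * A_{ij}.
c = 3
A_{41} = 5.5
(cA)_{41} = 3 * 5.5 = 16.5

16.5


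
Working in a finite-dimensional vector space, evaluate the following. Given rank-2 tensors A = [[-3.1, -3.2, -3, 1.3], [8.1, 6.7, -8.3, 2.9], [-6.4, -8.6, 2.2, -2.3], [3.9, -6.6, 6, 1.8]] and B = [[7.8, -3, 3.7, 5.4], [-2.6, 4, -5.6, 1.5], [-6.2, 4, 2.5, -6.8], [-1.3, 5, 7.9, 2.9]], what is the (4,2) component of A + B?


Tensor addition is component-wise: (A + B)_{ij} = A_{ij} + B_{ij}.
A_{42} = -6.6
B_{42} = 5
(A + B)_{42} = -6.6 + 5 = -1.6

-1.6


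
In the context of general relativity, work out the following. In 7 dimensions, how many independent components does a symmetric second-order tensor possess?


A symmetric rank-2 tensor in d dimensions has d(d+1)/2 independent components.
d = 7
d(d+1)/2 = 7 * 8 / 2 = 56 / 2 = 28

28


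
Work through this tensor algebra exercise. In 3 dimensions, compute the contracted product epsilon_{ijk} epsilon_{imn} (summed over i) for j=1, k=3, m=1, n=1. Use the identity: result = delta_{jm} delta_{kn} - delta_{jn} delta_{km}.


Using the identity: epsilon_{ijk} epsilon_{imn} = delta_{jm} delta_{kn} - delta_{jn} delta_{km}.
delta_{11} = 1
delta_{31} = 0
delta_{11} = 1
delta_{31} = 0
Result = 1 * 0 - 1 * 0 = 0 - 0 = 0

0


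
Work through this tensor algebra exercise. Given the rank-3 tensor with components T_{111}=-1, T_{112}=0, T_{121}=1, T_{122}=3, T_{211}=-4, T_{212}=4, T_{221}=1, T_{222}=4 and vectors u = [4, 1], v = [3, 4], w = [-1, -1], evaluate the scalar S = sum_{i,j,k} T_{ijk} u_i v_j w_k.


S = sum over i,j,k of T_{ijk} u_i v_j w_k. Expanding all 8 terms:
T_{111}*u_1*v_1*w_1 = -1*4*3*-1 = 12  (running total: 12)
T_{112}*u_1*v_1*w_2 = 0*4*3*-1 = 0  (running total: 12)
T_{121}*u_1*v_2*w_1 = 1*4*4*-1 = -16  (running total: -4)
T_{122}*u_1*v_2*w_2 = 3*4*4*-1 = -48  (running total: -52)
T_{211}*u_2*v_1*w_1 = -4*1*3*-1 = 12  (running total: -40)
T_{212}*u_2*v_1*w_2 = 4*1*3*-1 = -12  (running total: -52)
T_{221}*u_2*v_2*w_1 = 1*1*4*-1 = -4  (running total: -56)
T_{222}*u_2*v_2*w_2 = 4*1*4*-1 = -16  (running total: -72)
S = -72

-72


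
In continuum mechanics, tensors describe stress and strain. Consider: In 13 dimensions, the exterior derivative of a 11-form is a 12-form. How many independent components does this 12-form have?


The exterior derivative of a p-form is a (p+1)-form.
Its number of independent components is C(n, p+1).
n = 13, p+1 = 12
C(13, 12) = 13

13


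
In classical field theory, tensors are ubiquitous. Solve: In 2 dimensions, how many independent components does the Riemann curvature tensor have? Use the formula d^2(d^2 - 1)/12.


The Riemann tensor in d dimensions has d^2(d^2 - 1)/12 independent components.
d = 2, so d^2 = 4
d^2 - 1 = 3
d^2(d^2 - 1) = 4 * 3 = 12
Divide by 12: 12 / 12 = 1

1


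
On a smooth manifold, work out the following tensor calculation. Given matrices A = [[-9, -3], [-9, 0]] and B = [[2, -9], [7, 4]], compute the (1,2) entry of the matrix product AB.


(AB)_{ij} = sum_k A_{ik} B_{kj}.
For i=1, j=2:
A_{11} * B_{12} = -9 * -9 = 81
A_{12} * B_{22} = -3 * 4 = -12
Sum = 81 + -12 = 69

69


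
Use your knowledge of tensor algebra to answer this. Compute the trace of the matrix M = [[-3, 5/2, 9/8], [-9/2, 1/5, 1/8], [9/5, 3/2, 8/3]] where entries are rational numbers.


The trace is the sum of diagonal entries.
Diagonal: M[1,1] = -3, M[2,2] = 1/5, M[3,3] = 8/3
Tr(M) = -3 + 1/5 + 8/3
Computing step by step:
After adding M[1,1]: -3
After adding M[2,2]: -14/5
After adding M[3,3]: -2/15
Tr(M) = -2/15

-2/15


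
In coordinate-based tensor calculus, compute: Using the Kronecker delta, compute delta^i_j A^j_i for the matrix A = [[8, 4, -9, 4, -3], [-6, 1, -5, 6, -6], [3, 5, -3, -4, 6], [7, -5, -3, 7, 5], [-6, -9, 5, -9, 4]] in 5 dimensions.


The contraction (trace) of a rank-2 tensor is the sum of its diagonal elements.
Diagonal entries: A[1,1] = 8, A[2,2] = 1, A[3,3] = -3, A[4,4] = 7, A[5,5] = 4
Tr(A) = 8 + 1 + -3 + 7 + 4 = 17

17


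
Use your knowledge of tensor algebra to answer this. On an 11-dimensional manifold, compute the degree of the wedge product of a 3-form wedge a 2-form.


The degree of a wedge product is the sum of the degrees of the individual forms.
Degrees: 3, 2
Total degree = 3 + 2 = 5

5


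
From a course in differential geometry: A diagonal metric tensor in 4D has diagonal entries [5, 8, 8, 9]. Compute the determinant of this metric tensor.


For a diagonal metric, the determinant is the product of diagonal entries.
Diagonal entries: 5, 8, 8, 9
det(g) = 5 * 8 * 8 * 9 = 2880

2880


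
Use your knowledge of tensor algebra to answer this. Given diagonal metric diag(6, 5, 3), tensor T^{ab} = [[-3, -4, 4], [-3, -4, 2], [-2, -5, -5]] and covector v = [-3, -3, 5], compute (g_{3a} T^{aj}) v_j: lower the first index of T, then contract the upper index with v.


Step 1: lower the first index. For a diagonal metric, g_{ia} T^{aj} = g_{ii} T^{ij} (no sum on i).
g_{33} = 3
S_3{}^1 = 3 * T^{31} = 3 * -2 = -6
S_3{}^2 = 3 * T^{32} = 3 * -5 = -15
S_3{}^3 = 3 * T^{33} = 3 * -5 = -15
Step 2: contract S_3{}^j with v_j.
S_3{}^1 * v_1 = -6 * -3 = 18
S_3{}^2 * v_2 = -15 * -3 = 45
S_3{}^3 * v_3 = -15 * 5 = -75
Result = 18 + 45 + -75 = -12

-12
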